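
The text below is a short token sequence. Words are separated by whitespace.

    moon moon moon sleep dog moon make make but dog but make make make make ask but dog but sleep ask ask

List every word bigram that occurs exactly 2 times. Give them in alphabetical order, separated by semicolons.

but dog; dog but; moon moon

Bigram counts meeting the condition (exactly 2 times):
  but dog: 2
  dog but: 2
  moon moon: 2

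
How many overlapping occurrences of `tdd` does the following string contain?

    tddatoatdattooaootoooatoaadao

1

Sliding a length-3 window over the 29 characters (27 positions):
  position 1–3: tdd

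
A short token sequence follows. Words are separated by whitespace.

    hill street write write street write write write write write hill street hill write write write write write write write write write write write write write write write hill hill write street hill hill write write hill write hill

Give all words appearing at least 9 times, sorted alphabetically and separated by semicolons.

hill; write

Unigram counts meeting the condition (at least 9 times):
  hill: 9
  write: 26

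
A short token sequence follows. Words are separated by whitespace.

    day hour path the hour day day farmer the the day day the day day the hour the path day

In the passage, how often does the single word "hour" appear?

Scanning the 20 tokens for "hour":
  position 2: hour
  position 5: hour
  position 17: hour

3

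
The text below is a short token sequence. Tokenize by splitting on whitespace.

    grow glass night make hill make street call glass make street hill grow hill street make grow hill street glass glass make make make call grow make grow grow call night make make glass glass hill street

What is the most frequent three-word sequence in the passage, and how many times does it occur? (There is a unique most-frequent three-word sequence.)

Trigram frequencies (highest first):
  grow hill street: 2
  grow glass night: 1
  glass night make: 1
  night make hill: 1
  make hill make: 1
  hill make street: 1
  … (28 more, each ≤ 1)

"grow hill street", 2 times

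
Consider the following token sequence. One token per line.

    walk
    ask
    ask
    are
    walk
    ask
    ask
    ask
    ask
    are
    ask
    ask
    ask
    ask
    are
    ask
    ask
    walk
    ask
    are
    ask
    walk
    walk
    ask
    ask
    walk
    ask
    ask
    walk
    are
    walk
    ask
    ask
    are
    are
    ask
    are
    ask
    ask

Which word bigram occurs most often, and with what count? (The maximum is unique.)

Bigram frequencies (highest first):
  ask ask: 12
  walk ask: 6
  ask are: 6
  are ask: 5
  ask walk: 4
  are walk: 2
  … (3 more, each ≤ 1)

"ask ask", 12 times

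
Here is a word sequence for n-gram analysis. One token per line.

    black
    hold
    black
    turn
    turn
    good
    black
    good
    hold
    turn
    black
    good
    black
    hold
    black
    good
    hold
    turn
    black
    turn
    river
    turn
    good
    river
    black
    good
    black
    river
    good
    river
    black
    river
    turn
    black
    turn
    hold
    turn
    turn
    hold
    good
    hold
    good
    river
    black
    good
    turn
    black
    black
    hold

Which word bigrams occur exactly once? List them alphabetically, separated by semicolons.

black black; good turn; river good; turn river

Bigram counts meeting the condition (exactly once):
  black black: 1
  good turn: 1
  river good: 1
  turn river: 1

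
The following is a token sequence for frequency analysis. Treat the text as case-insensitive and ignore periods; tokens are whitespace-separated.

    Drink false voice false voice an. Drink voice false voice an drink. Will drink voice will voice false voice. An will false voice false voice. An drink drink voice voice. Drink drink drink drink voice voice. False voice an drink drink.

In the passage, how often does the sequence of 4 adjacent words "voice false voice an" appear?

5

Scanning the 38 overlapping 4-gram windows for "voice false voice an":
  position 3–6: voice false voice an
  position 8–11: voice false voice an
  position 17–20: voice false voice an
  position 23–26: voice false voice an
  position 36–39: voice false voice an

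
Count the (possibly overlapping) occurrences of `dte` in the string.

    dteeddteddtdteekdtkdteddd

Sliding a length-3 window over the 25 characters (23 positions):
  position 1–3: dte
  position 6–8: dte
  position 12–14: dte
  position 20–22: dte

4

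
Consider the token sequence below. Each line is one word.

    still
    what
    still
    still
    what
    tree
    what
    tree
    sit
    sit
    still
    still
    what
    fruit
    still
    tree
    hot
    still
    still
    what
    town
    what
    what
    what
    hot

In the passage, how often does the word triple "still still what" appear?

3

Scanning the 23 overlapping trigram windows for "still still what":
  position 3–5: still still what
  position 11–13: still still what
  position 18–20: still still what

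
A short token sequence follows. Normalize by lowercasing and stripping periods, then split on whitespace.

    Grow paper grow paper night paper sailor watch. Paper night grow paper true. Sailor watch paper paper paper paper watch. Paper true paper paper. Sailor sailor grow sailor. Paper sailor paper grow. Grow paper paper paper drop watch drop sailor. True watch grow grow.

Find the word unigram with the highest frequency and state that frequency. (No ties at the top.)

"paper", 17 times

Unigram frequencies (highest first):
  paper: 17
  grow: 8
  sailor: 7
  watch: 5
  true: 3
  night: 2
  … (1 more, each ≤ 2)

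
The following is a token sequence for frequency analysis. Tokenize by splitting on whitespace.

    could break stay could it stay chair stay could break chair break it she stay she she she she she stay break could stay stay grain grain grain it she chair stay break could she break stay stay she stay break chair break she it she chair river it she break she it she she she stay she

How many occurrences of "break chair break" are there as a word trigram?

Scanning the 56 overlapping trigram windows for "break chair break":
  position 10–12: break chair break
  position 41–43: break chair break

2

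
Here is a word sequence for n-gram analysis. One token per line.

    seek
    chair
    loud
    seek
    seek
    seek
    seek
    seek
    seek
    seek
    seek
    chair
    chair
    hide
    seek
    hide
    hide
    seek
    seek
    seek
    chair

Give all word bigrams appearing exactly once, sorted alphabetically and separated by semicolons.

Bigram counts meeting the condition (exactly once):
  chair chair: 1
  chair hide: 1
  chair loud: 1
  hide hide: 1
  loud seek: 1
  seek hide: 1

chair chair; chair hide; chair loud; hide hide; loud seek; seek hide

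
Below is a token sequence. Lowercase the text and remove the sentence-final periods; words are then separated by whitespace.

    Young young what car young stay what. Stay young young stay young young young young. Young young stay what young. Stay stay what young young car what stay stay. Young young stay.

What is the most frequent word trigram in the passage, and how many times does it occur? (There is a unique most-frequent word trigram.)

"young young young", 4 times

Trigram frequencies (highest first):
  young young young: 4
  stay young young: 3
  young young stay: 3
  young stay what: 2
  stay what young: 2
  young young what: 1
  … (15 more, each ≤ 1)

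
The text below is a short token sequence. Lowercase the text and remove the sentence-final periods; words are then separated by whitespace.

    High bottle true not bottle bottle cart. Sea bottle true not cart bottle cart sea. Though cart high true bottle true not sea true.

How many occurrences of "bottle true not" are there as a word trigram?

3

Scanning the 22 overlapping trigram windows for "bottle true not":
  position 2–4: bottle true not
  position 9–11: bottle true not
  position 20–22: bottle true not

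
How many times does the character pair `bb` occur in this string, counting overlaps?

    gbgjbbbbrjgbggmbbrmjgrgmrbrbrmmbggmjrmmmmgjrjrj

4

Sliding a length-2 window over the 47 characters (46 positions):
  position 5–6: bb
  position 6–7: bb
  position 7–8: bb
  position 16–17: bb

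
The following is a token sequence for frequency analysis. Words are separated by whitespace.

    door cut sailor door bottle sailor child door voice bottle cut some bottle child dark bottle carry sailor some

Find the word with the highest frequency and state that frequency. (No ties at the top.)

Unigram frequencies (highest first):
  bottle: 4
  door: 3
  sailor: 3
  cut: 2
  child: 2
  some: 2
  … (3 more, each ≤ 1)

"bottle", 4 times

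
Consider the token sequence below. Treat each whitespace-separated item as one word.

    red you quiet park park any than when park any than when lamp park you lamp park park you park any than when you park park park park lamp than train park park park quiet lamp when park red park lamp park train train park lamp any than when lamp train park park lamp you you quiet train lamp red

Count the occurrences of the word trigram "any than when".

Scanning the 58 overlapping trigram windows for "any than when":
  position 6–8: any than when
  position 10–12: any than when
  position 21–23: any than when
  position 47–49: any than when

4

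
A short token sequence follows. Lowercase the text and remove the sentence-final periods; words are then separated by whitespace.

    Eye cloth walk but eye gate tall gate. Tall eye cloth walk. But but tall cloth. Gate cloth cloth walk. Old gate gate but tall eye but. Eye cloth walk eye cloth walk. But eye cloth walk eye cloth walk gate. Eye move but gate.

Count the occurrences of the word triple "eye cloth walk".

6

Scanning the 43 overlapping trigram windows for "eye cloth walk":
  position 1–3: eye cloth walk
  position 10–12: eye cloth walk
  position 28–30: eye cloth walk
  position 31–33: eye cloth walk
  position 35–37: eye cloth walk
  position 38–40: eye cloth walk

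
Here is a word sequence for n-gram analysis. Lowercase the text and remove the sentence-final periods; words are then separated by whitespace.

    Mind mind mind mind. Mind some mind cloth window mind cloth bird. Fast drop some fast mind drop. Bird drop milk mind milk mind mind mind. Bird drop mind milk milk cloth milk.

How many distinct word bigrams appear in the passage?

23

33 tokens → 32 bigram windows in total.
Repeated bigrams (each contributes count−1 duplicates):
  mind mind: 6
  bird drop: 2
  milk mind: 2
  mind cloth: 2
  mind milk: 2
9 duplicate windows → 32 − 9 = 23 distinct.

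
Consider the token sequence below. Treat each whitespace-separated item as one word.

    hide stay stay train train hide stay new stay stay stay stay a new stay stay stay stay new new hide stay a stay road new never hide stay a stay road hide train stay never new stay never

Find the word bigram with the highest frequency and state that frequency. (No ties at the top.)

Bigram frequencies (highest first):
  stay stay: 7
  hide stay: 4
  new stay: 3
  stay a: 3
  stay new: 2
  a stay: 2
  … (15 more, each ≤ 2)

"stay stay", 7 times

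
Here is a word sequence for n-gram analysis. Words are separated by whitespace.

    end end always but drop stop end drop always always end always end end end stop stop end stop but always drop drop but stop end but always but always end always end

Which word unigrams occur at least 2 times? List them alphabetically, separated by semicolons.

always; but; drop; end; stop

Unigram counts meeting the condition (at least 2 times):
  always: 8
  but: 5
  drop: 4
  end: 11
  stop: 5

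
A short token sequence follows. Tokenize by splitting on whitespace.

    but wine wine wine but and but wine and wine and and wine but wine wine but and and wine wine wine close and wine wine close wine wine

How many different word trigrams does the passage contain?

29 tokens → 27 trigram windows in total.
Repeated trigrams (each contributes count−1 duplicates):
  and and wine: 2
  and wine wine: 2
  but wine wine: 2
  wine but and: 2
  wine wine but: 2
  wine wine close: 2
  wine wine wine: 2
7 duplicate windows → 27 − 7 = 20 distinct.

20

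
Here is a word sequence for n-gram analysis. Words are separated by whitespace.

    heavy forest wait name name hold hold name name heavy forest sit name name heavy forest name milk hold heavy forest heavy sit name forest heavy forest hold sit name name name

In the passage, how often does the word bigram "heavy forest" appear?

Scanning the 31 overlapping bigram windows for "heavy forest":
  position 1–2: heavy forest
  position 10–11: heavy forest
  position 15–16: heavy forest
  position 20–21: heavy forest
  position 26–27: heavy forest

5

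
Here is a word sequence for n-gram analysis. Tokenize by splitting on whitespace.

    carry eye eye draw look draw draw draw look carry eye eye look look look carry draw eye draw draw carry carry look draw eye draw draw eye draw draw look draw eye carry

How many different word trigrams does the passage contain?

34 tokens → 32 trigram windows in total.
Repeated trigrams (each contributes count−1 duplicates):
  draw eye draw: 3
  eye draw draw: 3
  carry eye eye: 2
  draw draw look: 2
  draw look draw: 2
  look draw eye: 2
8 duplicate windows → 32 − 8 = 24 distinct.

24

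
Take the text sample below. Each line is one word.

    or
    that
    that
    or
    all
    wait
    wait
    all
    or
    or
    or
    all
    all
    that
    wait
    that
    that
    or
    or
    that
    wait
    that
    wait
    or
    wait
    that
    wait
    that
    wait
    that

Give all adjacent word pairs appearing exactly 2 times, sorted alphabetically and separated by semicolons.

or all; or that; that or; that that

Bigram counts meeting the condition (exactly 2 times):
  or all: 2
  or that: 2
  that or: 2
  that that: 2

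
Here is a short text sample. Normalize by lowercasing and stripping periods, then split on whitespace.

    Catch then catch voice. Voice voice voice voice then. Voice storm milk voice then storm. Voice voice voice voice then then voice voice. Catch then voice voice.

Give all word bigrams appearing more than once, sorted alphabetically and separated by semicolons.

catch then; then voice; voice then; voice voice

Bigram counts meeting the condition (more than once):
  catch then: 2
  then voice: 3
  voice then: 3
  voice voice: 9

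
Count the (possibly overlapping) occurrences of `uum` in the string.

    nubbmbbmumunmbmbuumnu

1

Sliding a length-3 window over the 21 characters (19 positions):
  position 17–19: uum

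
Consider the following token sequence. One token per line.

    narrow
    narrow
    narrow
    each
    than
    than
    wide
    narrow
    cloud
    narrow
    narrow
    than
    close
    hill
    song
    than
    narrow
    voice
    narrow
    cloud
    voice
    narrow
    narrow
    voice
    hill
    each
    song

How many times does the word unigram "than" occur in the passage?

Scanning the 27 tokens for "than":
  position 5: than
  position 6: than
  position 12: than
  position 16: than

4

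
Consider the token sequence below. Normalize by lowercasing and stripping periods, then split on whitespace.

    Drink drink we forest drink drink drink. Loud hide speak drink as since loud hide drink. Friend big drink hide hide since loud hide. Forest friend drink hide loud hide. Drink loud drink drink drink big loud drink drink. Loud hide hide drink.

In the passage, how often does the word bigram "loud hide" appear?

Scanning the 42 overlapping bigram windows for "loud hide":
  position 8–9: loud hide
  position 14–15: loud hide
  position 23–24: loud hide
  position 29–30: loud hide
  position 40–41: loud hide

5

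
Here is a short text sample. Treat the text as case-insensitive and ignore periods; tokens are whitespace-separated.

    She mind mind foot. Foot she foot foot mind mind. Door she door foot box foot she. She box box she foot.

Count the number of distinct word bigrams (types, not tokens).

22 tokens → 21 bigram windows in total.
Repeated bigrams (each contributes count−1 duplicates):
  foot foot: 2
  foot she: 2
  mind mind: 2
  she foot: 2
4 duplicate windows → 21 − 4 = 17 distinct.

17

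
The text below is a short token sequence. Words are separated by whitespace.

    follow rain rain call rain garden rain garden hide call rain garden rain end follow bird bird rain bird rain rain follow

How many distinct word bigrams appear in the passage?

15

22 tokens → 21 bigram windows in total.
Repeated bigrams (each contributes count−1 duplicates):
  rain garden: 3
  bird rain: 2
  call rain: 2
  garden rain: 2
  rain rain: 2
6 duplicate windows → 21 − 6 = 15 distinct.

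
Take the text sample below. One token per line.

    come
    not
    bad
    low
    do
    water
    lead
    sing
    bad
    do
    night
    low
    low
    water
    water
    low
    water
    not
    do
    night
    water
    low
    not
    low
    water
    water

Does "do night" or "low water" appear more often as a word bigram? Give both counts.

"low water" (3 vs 2)

"do night": 2 occurrences
"low water": 3 occurrences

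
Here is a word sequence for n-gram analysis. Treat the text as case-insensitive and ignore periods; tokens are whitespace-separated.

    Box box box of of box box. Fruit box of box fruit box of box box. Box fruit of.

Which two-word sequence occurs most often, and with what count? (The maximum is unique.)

Bigram frequencies (highest first):
  box box: 5
  box of: 3
  of box: 3
  box fruit: 3
  fruit box: 2
  of of: 1
  … (1 more, each ≤ 1)

"box box", 5 times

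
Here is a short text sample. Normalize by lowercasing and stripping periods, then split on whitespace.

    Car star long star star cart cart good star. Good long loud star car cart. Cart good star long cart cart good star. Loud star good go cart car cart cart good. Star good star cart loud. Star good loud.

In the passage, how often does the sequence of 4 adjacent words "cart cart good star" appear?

4

Scanning the 37 overlapping 4-gram windows for "cart cart good star":
  position 6–9: cart cart good star
  position 15–18: cart cart good star
  position 20–23: cart cart good star
  position 30–33: cart cart good star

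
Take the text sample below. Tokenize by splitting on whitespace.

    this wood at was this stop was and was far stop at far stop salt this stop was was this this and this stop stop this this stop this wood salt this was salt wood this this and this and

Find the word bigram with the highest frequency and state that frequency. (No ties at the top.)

Bigram frequencies (highest first):
  this stop: 4
  this this: 3
  this and: 3
  this wood: 2
  was this: 2
  stop was: 2
  … (19 more, each ≤ 2)

"this stop", 4 times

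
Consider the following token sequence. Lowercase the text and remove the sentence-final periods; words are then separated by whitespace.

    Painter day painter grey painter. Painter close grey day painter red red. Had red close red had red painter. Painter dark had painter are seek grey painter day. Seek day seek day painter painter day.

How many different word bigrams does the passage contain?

23

35 tokens → 34 bigram windows in total.
Repeated bigrams (each contributes count−1 duplicates):
  day painter: 3
  painter day: 3
  painter painter: 3
  day seek: 2
  grey painter: 2
  had red: 2
  red had: 2
  seek day: 2
11 duplicate windows → 34 − 11 = 23 distinct.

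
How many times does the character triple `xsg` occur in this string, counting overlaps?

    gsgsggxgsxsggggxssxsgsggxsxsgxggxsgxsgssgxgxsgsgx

Sliding a length-3 window over the 49 characters (47 positions):
  position 10–12: xsg
  position 19–21: xsg
  position 27–29: xsg
  position 33–35: xsg
  position 36–38: xsg
  position 44–46: xsg

6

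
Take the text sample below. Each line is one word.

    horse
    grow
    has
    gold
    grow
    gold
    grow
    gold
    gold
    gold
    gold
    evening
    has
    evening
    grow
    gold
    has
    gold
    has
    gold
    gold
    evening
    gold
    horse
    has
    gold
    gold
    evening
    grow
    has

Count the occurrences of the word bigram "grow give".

Scanning the 29 overlapping bigram windows for "grow give":
  (none found)

0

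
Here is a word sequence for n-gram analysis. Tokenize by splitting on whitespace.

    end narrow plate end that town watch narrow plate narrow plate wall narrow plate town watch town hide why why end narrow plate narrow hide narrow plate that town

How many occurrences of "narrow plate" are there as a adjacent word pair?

6

Scanning the 28 overlapping bigram windows for "narrow plate":
  position 2–3: narrow plate
  position 8–9: narrow plate
  position 10–11: narrow plate
  position 13–14: narrow plate
  position 22–23: narrow plate
  position 26–27: narrow plate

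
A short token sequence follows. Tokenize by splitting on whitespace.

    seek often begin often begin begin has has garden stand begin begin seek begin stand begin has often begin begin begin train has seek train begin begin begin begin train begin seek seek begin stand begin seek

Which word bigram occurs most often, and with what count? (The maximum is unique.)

"begin begin", 7 times

Bigram frequencies (highest first):
  begin begin: 7
  often begin: 3
  stand begin: 3
  begin seek: 3
  begin has: 2
  seek begin: 2
  … (13 more, each ≤ 2)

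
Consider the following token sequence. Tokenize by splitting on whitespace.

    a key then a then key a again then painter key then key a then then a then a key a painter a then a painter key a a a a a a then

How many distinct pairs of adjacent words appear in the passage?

34 tokens → 33 bigram windows in total.
Repeated bigrams (each contributes count−1 duplicates):
  a a: 5
  a then: 5
  key a: 4
  then a: 4
  a key: 2
  a painter: 2
  key then: 2
  painter key: 2
  … (1 more repeated)
19 duplicate windows → 33 − 19 = 14 distinct.

14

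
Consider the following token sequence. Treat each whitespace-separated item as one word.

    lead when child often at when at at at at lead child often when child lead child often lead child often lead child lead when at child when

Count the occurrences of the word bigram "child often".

Scanning the 27 overlapping bigram windows for "child often":
  position 3–4: child often
  position 12–13: child often
  position 17–18: child often
  position 20–21: child often

4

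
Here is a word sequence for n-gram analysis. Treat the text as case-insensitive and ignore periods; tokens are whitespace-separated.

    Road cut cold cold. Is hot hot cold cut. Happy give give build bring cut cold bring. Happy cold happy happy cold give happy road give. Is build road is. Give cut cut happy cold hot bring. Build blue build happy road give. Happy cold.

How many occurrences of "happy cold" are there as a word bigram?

4

Scanning the 44 overlapping bigram windows for "happy cold":
  position 18–19: happy cold
  position 21–22: happy cold
  position 34–35: happy cold
  position 44–45: happy cold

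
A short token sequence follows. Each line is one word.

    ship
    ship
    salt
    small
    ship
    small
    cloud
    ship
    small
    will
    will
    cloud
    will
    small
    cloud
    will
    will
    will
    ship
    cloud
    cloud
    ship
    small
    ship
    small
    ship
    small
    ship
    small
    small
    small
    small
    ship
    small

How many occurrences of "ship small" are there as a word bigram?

Scanning the 33 overlapping bigram windows for "ship small":
  position 5–6: ship small
  position 8–9: ship small
  position 22–23: ship small
  position 24–25: ship small
  position 26–27: ship small
  position 28–29: ship small
  position 33–34: ship small

7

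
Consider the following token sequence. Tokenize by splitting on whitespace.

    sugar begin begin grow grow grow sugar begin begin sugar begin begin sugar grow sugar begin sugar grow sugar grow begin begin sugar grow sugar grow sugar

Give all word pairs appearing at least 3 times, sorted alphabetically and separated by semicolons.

begin begin; begin sugar; grow sugar; sugar begin; sugar grow

Bigram counts meeting the condition (at least 3 times):
  begin begin: 4
  begin sugar: 4
  grow sugar: 5
  sugar begin: 4
  sugar grow: 5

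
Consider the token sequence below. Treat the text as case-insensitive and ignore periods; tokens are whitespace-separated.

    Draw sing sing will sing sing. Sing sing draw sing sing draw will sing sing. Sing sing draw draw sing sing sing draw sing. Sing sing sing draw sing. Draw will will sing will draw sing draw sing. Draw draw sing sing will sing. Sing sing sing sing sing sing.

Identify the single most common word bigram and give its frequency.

Bigram frequencies (highest first):
  sing sing: 20
  draw sing: 8
  sing draw: 8
  will sing: 4
  sing will: 3
  draw will: 2
  … (3 more, each ≤ 2)

"sing sing", 20 times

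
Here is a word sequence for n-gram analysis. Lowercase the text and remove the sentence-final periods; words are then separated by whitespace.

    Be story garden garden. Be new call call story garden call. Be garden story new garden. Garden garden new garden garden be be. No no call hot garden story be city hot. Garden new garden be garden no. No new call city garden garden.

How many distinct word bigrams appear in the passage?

28

44 tokens → 43 bigram windows in total.
Repeated bigrams (each contributes count−1 duplicates):
  garden garden: 5
  garden be: 3
  new garden: 3
  be garden: 2
  garden new: 2
  garden story: 2
  hot garden: 2
  new call: 2
  … (2 more repeated)
15 duplicate windows → 43 − 15 = 28 distinct.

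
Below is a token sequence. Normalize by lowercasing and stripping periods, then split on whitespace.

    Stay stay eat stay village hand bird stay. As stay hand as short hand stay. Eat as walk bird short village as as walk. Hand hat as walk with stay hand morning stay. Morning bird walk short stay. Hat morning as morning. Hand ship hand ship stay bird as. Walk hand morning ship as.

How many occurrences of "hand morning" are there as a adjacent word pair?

Scanning the 53 overlapping bigram windows for "hand morning":
  position 31–32: hand morning
  position 51–52: hand morning

2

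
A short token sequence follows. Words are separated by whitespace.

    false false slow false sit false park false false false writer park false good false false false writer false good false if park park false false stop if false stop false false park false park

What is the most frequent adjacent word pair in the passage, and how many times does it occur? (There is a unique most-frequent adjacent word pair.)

Bigram frequencies (highest first):
  false false: 7
  park false: 4
  false park: 3
  false writer: 2
  false good: 2
  good false: 2
  … (13 more, each ≤ 2)

"false false", 7 times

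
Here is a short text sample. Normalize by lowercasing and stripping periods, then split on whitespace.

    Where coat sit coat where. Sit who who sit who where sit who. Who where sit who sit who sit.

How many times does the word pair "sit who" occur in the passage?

Scanning the 19 overlapping bigram windows for "sit who":
  position 6–7: sit who
  position 9–10: sit who
  position 12–13: sit who
  position 16–17: sit who
  position 18–19: sit who

5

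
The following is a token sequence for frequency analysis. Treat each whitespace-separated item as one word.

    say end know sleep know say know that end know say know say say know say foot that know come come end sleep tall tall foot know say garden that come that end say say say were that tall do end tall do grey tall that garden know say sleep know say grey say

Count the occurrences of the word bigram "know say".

Scanning the 53 overlapping bigram windows for "know say":
  position 5–6: know say
  position 10–11: know say
  position 12–13: know say
  position 15–16: know say
  position 27–28: know say
  position 48–49: know say
  position 51–52: know say

7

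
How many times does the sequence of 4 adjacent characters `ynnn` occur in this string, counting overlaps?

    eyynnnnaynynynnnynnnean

Sliding a length-4 window over the 23 characters (20 positions):
  position 3–6: ynnn
  position 13–16: ynnn
  position 17–20: ynnn

3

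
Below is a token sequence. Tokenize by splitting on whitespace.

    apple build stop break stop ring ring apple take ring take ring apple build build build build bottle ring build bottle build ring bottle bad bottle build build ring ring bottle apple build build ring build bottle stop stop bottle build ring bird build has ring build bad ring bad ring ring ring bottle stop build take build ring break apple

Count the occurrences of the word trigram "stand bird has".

Scanning the 59 overlapping trigram windows for "stand bird has":
  (none found)

0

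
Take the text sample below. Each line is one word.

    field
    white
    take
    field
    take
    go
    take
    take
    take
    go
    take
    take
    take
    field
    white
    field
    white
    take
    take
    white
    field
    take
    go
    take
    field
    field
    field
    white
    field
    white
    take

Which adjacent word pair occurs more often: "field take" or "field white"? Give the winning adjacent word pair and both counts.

"field white" (5 vs 2)

"field take": 2 occurrences
"field white": 5 occurrences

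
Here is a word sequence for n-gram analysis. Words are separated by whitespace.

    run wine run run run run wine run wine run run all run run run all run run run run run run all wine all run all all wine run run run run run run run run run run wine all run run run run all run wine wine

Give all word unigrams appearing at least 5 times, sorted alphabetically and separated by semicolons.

all; run; wine

Unigram counts meeting the condition (at least 5 times):
  all: 8
  run: 33
  wine: 8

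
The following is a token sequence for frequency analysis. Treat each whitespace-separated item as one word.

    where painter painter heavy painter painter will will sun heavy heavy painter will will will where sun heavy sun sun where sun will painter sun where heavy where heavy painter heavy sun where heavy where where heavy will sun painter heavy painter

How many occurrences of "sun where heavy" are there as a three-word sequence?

Scanning the 40 overlapping trigram windows for "sun where heavy":
  position 25–27: sun where heavy
  position 32–34: sun where heavy

2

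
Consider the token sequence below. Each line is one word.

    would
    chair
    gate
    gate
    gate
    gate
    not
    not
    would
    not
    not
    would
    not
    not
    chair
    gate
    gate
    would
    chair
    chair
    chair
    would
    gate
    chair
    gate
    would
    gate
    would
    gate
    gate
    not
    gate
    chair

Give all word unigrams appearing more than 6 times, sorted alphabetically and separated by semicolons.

chair; gate; not; would

Unigram counts meeting the condition (more than 6 times):
  chair: 7
  gate: 12
  not: 7
  would: 7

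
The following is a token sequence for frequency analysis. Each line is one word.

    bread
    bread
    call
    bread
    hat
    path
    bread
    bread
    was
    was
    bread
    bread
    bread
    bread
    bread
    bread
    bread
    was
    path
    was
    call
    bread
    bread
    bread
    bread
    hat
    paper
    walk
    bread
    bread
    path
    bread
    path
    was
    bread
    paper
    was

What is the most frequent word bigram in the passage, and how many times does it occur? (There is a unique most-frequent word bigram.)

"bread bread", 12 times

Bigram frequencies (highest first):
  bread bread: 12
  call bread: 2
  bread hat: 2
  path bread: 2
  bread was: 2
  was bread: 2
  … (12 more, each ≤ 2)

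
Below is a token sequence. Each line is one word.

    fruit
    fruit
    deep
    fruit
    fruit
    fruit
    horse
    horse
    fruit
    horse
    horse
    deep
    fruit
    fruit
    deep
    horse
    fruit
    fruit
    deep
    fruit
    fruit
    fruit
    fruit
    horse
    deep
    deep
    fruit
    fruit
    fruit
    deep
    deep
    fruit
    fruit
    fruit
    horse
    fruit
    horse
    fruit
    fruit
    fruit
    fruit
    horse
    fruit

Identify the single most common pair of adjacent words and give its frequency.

"fruit fruit", 15 times

Bigram frequencies (highest first):
  fruit fruit: 15
  fruit horse: 6
  deep fruit: 5
  horse fruit: 5
  fruit deep: 4
  horse horse: 2
  … (3 more, each ≤ 2)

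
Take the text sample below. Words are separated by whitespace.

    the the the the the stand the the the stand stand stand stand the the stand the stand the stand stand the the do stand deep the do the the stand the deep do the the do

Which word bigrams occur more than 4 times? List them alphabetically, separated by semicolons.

stand the; the stand; the the

Bigram counts meeting the condition (more than 4 times):
  stand the: 6
  the stand: 6
  the the: 10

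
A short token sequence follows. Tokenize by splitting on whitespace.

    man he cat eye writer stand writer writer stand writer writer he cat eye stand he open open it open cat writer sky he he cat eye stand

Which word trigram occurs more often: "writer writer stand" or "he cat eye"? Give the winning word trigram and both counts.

"writer writer stand": 1 occurrence
"he cat eye": 3 occurrences

"he cat eye" (3 vs 1)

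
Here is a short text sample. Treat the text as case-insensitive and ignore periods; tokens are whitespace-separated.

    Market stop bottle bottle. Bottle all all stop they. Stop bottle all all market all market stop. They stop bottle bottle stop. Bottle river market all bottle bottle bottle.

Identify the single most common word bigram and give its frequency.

"bottle bottle", 5 times

Bigram frequencies (highest first):
  bottle bottle: 5
  stop bottle: 4
  market stop: 2
  bottle all: 2
  all all: 2
  stop they: 2
  … (8 more, each ≤ 2)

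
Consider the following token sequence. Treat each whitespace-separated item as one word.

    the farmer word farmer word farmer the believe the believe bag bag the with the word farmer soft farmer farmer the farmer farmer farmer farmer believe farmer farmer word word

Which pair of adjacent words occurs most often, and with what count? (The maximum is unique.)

Bigram frequencies (highest first):
  farmer farmer: 5
  farmer word: 3
  word farmer: 3
  the farmer: 2
  farmer the: 2
  the believe: 2
  … (12 more, each ≤ 1)

"farmer farmer", 5 times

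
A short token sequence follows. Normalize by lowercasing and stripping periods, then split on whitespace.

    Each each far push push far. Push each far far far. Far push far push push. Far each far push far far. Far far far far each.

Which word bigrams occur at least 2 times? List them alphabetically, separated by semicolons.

each far; far each; far far; far push; push far; push push

Bigram counts meeting the condition (at least 2 times):
  each far: 3
  far each: 2
  far far: 8
  far push: 5
  push far: 4
  push push: 2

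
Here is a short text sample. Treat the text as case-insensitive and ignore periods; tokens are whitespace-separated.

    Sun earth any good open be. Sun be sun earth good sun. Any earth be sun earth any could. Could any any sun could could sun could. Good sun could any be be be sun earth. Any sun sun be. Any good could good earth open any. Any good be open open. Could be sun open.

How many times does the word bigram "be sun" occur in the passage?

5

Scanning the 55 overlapping bigram windows for "be sun":
  position 6–7: be sun
  position 8–9: be sun
  position 15–16: be sun
  position 34–35: be sun
  position 54–55: be sun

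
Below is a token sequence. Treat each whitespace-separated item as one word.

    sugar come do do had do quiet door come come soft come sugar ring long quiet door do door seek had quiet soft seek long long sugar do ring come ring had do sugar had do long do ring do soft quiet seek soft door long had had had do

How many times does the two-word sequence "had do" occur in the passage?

4

Scanning the 49 overlapping bigram windows for "had do":
  position 5–6: had do
  position 32–33: had do
  position 35–36: had do
  position 49–50: had do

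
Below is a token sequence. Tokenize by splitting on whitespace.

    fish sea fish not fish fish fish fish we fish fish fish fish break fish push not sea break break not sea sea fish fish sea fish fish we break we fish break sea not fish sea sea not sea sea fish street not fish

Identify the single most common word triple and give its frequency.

"fish fish fish", 4 times

Trigram frequencies (highest first):
  fish fish fish: 4
  fish sea fish: 2
  fish fish we: 2
  not sea sea: 2
  sea sea fish: 2
  sea fish fish: 2
  … (29 more, each ≤ 1)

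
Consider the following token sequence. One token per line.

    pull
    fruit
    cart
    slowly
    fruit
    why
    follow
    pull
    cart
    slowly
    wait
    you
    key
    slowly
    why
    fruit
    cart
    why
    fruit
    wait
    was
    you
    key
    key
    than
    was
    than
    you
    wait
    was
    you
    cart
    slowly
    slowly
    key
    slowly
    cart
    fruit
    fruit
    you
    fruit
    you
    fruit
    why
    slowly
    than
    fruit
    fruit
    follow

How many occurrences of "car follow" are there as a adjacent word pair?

0

Scanning the 48 overlapping bigram windows for "car follow":
  (none found)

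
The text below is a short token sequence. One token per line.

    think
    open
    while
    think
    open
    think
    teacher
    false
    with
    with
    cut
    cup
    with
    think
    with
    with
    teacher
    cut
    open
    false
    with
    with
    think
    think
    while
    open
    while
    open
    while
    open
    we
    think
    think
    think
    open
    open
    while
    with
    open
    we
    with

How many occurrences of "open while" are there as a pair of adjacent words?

Scanning the 40 overlapping bigram windows for "open while":
  position 2–3: open while
  position 26–27: open while
  position 28–29: open while
  position 36–37: open while

4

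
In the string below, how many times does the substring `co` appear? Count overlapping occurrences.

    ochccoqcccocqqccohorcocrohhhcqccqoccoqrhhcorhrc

6

Sliding a length-2 window over the 47 characters (46 positions):
  position 5–6: co
  position 10–11: co
  position 16–17: co
  position 21–22: co
  position 36–37: co
  position 42–43: co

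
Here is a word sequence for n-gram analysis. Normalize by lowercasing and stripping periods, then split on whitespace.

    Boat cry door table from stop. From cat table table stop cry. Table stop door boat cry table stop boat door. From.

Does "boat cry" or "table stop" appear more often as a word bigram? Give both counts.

"table stop" (3 vs 2)

"boat cry": 2 occurrences
"table stop": 3 occurrences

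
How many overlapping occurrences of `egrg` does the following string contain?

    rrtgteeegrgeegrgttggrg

Sliding a length-4 window over the 22 characters (19 positions):
  position 8–11: egrg
  position 13–16: egrg

2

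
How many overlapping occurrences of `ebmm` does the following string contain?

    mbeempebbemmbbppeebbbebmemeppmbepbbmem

0

Sliding a length-4 window over the 38 characters (35 positions):
  (no match at any position)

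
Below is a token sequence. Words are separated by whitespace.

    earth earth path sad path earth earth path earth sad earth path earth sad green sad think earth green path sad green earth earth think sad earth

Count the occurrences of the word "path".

Scanning the 27 tokens for "path":
  position 3: path
  position 5: path
  position 8: path
  position 12: path
  position 20: path

5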